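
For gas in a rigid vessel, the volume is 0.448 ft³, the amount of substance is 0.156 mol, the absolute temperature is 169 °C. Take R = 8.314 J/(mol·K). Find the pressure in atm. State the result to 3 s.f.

From the ideal-gas law: P = nRT/V.
V = 0.448 ft³ = 0.01269 m³; n = 0.156 mol; T = 169 °C = 442.1 K; R = 8.314 J/(mol·K).
P = 45204 Pa  (the unit combination reduces to kg/(m·s²) = Pa)
45204 Pa × (1 atm / 1.013×10^5 Pa) = 0.4461 atm

0.446 atm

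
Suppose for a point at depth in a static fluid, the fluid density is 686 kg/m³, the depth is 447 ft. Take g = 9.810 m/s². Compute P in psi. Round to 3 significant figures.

Directly: P = ρgh.
ρ = 686 kg/m³; h = 447 ft = 136.2 m; g = 9.810 m/s².
P = 9.169×10^5 Pa
9.169×10^5 Pa × (1 psi / 6895 Pa) = 133.0 psi

133 psi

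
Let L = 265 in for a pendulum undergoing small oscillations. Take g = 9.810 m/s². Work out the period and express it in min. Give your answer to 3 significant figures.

0.0867 min

T is given directly by: T = 2π√(L/g).
L = 265 in = 6.731 m; g = 9.810 m/s².
T = 5.205 s
5.205 s × (1 min / 60.00 s) = 0.08674 min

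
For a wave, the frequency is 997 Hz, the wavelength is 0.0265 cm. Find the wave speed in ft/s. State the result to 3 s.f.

Directly: v = fλ.
f = 997 Hz; λ = 0.0265 cm = 2.650×10^-4 m.
v = 0.2642 m/s
0.2642 m/s × (1 ft/s / 0.3048 m/s) = 0.8668 ft/s

0.867 ft/s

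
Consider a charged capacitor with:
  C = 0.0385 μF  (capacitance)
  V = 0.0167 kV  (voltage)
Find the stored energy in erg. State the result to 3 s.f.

53.7 erg

Directly: E = ½CV².
C = 0.0385 μF = 3.850×10^-8 F; V = 0.0167 kV = 16.70 V.
E = 5.369×10^-6 J
5.369×10^-6 J × (1 erg / 1.000×10^-7 J) = 53.69 erg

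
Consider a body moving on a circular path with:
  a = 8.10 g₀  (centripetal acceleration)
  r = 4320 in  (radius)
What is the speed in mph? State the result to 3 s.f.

209 mph

Rearranging a = v²/r for v: v = √(a·r).
a = 8.10 g₀ = 79.43 m/s²; r = 4320 in = 109.7 m.
v = 93.36 m/s
93.36 m/s × (1 mph / 0.4470 m/s) = 208.8 mph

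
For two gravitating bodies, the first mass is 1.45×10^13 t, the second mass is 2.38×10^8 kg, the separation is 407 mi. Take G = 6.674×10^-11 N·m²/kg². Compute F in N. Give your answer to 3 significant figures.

537 N

F is given directly by: F = Gm₁m₂/r².
m₁ = 1.45×10^13 t = 1.450×10^16 kg; m₂ = 2.38×10^8 kg; r = 407 mi = 6.550×10^5 m; G = 6.674×10^-11 N·m²/kg².
F = 536.8 N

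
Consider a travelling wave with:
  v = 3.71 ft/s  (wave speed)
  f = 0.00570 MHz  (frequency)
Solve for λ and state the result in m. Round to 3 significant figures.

1.98×10^-4 m

Rearranging v = f·λ for λ: λ = v/f.
v = 3.71 ft/s = 1.131 m/s; f = 0.00570 MHz = 5700 Hz.
λ = 1.984×10^-4 m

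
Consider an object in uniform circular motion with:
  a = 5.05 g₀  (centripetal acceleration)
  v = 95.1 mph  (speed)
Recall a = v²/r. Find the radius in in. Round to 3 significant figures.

1440 in

Rearranging: r = v²/a.
a = 5.05 g₀ = 49.52 m/s²; v = 95.1 mph = 42.51 m/s.
r = 36.50 m
36.50 m × (1 in / 0.02540 m) = 1437 in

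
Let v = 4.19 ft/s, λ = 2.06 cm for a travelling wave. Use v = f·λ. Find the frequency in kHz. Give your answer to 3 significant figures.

Rearranging: f = v/λ.
v = 4.19 ft/s = 1.277 m/s; λ = 2.06 cm = 0.02060 m.
f = 62.00 Hz
62.00 Hz × (1 kHz / 1000 Hz) = 0.06200 kHz

0.0620 kHz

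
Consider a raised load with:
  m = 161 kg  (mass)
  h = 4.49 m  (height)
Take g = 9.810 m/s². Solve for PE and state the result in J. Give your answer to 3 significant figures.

7090 J

PE is given directly by: PE = mgh.
m = 161 kg; h = 4.49 m; g = 9.810 m/s².
PE = 7092 J  (the unit combination reduces to kg·m²/s² = J)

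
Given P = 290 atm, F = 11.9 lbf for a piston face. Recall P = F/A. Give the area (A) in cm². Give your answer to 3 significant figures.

Rearranging: A = F/P.
P = 290 atm = 2.938×10^7 Pa; F = 11.9 lbf = 52.93 N.
A = 1.801×10^-6 m²
1.801×10^-6 m² × (1 cm² / 1.000×10^-4 m²) = 0.01801 cm²

0.0180 cm²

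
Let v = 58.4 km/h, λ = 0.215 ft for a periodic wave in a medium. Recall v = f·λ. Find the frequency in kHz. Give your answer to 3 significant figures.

Rearranging v = f·λ for f: f = v/λ.
v = 58.4 km/h = 16.22 m/s; λ = 0.215 ft = 0.06553 m.
f = 247.5 Hz
247.5 Hz × (1 kHz / 1000 Hz) = 0.2475 kHz

0.248 kHz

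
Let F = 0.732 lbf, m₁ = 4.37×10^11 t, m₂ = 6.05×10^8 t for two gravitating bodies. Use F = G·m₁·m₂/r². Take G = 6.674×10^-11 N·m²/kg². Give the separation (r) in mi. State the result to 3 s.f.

45700 mi

From Newton's law of gravitation: r = √(G·m₁m₂/F).
F = 0.732 lbf = 3.256 N; m₁ = 4.37×10^11 t = 4.370×10^14 kg; m₂ = 6.05×10^8 t = 6.050×10^11 kg; G = 6.674×10^-11 N·m²/kg².
r = 7.361×10^7 m
7.361×10^7 m × (1 mi / 1609 m) = 45742 mi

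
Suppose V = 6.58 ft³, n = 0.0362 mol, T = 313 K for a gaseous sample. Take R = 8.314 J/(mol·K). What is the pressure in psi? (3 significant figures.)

From the ideal-gas law: P = nRT/V.
V = 6.58 ft³ = 0.1863 m³; n = 0.0362 mol; T = 313 K; R = 8.314 J/(mol·K).
P = 505.6 Pa
505.6 Pa × (1 psi / 6895 Pa) = 0.07333 psi

0.0733 psi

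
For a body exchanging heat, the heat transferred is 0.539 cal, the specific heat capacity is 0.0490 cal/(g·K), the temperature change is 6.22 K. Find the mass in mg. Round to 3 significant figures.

1770 mg

Rearranging Q = m·c·ΔT for m: m = Q/(c·ΔT).
Q = 0.539 cal = 2.255 J; c = 0.0490 cal/(g·K) = 205.0 J/(kg·K); ΔT = 6.22 K.
m = 0.001768 kg
0.001768 kg × (1 mg / 1.000×10^-6 kg) = 1768 mg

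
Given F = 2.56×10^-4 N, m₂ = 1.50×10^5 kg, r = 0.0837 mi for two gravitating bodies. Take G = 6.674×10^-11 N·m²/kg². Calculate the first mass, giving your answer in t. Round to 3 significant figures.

464 t

From Newton's law of gravitation: m₁ = F·r²/(G·m₂).
F = 2.56×10^-4 N; m₂ = 1.50×10^5 kg; r = 0.0837 mi = 134.7 m; G = 6.674×10^-11 N·m²/kg².
m₁ = 4.640×10^5 kg
4.640×10^5 kg × (1 t / 1000 kg) = 464.0 t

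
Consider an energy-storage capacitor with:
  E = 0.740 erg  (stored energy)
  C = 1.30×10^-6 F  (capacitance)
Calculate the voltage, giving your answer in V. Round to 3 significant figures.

0.337 V

Rearranging E = ½C·V² for V: V = √(2E/C).
E = 0.740 erg = 7.400×10^-8 J; C = 1.30×10^-6 F.
V = 0.3374 V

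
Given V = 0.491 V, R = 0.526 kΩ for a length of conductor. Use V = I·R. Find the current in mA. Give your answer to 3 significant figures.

0.933 mA

Solving V = I·R for I: I = V/R.
V = 0.491 V; R = 0.526 kΩ = 526.0 Ω.
I = 9.335×10^-4 A
9.335×10^-4 A × (1 mA / 0.001000 A) = 0.9335 mA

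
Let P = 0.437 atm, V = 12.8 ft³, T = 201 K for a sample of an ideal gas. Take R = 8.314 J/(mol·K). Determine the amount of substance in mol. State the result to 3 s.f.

From the ideal-gas law: n = PV/(RT).
P = 0.437 atm = 44279 Pa; V = 12.8 ft³ = 0.3625 m³; T = 201 K; R = 8.314 J/(mol·K).
n = 9.604 mol

9.60 mol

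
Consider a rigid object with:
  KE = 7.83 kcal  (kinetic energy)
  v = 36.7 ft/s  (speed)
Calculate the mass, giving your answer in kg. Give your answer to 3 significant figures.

Rearranging KE = ½mv² for m: m = 2·KE/v².
KE = 7.83 kcal = 32761 J; v = 36.7 ft/s = 11.19 m/s.
m = 523.6 kg

524 kg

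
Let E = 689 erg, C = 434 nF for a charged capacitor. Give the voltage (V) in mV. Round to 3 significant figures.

17800 mV

Rearranging E = ½C·V² for V: V = √(2E/C).
E = 689 erg = 6.890×10^-5 J; C = 434 nF = 4.340×10^-7 F.
V = 17.82 V  (the unit combination reduces to kg·m²/(A·s³) = V)
17.82 V × (1 mV / 0.001000 V) = 17819 mV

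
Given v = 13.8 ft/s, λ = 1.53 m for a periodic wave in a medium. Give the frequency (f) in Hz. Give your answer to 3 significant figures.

Rearranging: f = v/λ.
v = 13.8 ft/s = 4.206 m/s; λ = 1.53 m.
f = 2.749 Hz

2.75 Hz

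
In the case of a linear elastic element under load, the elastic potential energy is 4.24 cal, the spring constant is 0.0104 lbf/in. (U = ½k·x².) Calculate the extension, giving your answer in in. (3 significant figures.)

174 in

Rearranging: x = √(2U/k).
U = 4.24 cal = 17.74 J; k = 0.0104 lbf/in = 1.821 N/m.
x = 4.414 m
4.414 m × (1 in / 0.02540 m) = 173.8 in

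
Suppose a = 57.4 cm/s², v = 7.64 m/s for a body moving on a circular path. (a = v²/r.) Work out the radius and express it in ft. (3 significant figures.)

334 ft

Solving a = v²/r for r: r = v²/a.
a = 57.4 cm/s² = 0.5740 m/s²; v = 7.64 m/s.
r = 101.7 m
101.7 m × (1 ft / 0.3048 m) = 333.6 ft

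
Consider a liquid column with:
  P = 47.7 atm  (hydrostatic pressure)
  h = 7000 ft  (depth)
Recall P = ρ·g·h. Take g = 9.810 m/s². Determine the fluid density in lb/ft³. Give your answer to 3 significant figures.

14.4 lb/ft³

Rearranging: ρ = P/(g·h).
P = 47.7 atm = 4.833×10^6 Pa; h = 7000 ft = 2134 m; g = 9.810 m/s².
ρ = 230.9 kg/m³
230.9 kg/m³ × (1 lb/ft³ / 16.02 kg/m³) = 14.42 lb/ft³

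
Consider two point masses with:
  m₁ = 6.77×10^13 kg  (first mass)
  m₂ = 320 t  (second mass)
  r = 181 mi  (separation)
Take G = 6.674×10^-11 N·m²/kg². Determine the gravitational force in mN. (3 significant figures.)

F is given directly by: F = Gm₁m₂/r².
m₁ = 6.77×10^13 kg; m₂ = 320 t = 3.200×10^5 kg; r = 181 mi = 2.913×10^5 m; G = 6.674×10^-11 N·m²/kg².
F = 0.01704 N  (the unit combination reduces to kg·m/s² = N)
0.01704 N × (1 mN / 0.001000 N) = 17.04 mN

17.0 mN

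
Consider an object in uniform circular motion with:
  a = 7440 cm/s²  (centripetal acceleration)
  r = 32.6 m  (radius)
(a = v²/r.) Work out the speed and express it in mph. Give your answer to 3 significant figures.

Rearranging a = v²/r for v: v = √(a·r).
a = 7440 cm/s² = 74.40 m/s²; r = 32.6 m.
v = 49.25 m/s
49.25 m/s × (1 mph / 0.4470 m/s) = 110.2 mph

110 mph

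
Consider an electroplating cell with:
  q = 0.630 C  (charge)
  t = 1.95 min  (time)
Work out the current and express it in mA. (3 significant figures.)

5.38 mA

Rearranging q = I·t for I: I = q/t.
q = 0.630 C; t = 1.95 min = 117.0 s.
I = 0.005385 A
0.005385 A × (1 mA / 0.001000 A) = 5.385 mA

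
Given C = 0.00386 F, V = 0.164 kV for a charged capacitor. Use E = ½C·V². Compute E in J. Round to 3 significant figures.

E is given directly by: E = ½CV².
C = 0.00386 F; V = 0.164 kV = 164.0 V.
E = 51.91 J

51.9 J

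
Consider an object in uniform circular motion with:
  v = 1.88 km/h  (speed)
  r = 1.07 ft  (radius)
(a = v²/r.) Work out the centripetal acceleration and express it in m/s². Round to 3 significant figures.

0.836 m/s²

a is given directly by: a = v²/r.
v = 1.88 km/h = 0.5222 m/s; r = 1.07 ft = 0.3261 m.
a = 0.8362 m/s²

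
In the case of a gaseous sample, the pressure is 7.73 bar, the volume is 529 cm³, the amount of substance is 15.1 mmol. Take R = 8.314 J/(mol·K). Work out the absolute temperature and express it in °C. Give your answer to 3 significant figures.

2980 °C

Rearranging: T = PV/(nR).
P = 7.73 bar = 7.730×10^5 Pa; V = 529 cm³ = 5.290×10^-4 m³; n = 15.1 mmol = 0.01510 mol; R = 8.314 J/(mol·K).
T = 3257 K
3257 K − 273.15 = 2984 °C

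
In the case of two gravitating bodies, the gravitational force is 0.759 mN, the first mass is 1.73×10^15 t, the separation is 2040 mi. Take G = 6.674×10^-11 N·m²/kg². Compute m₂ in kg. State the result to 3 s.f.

70.9 kg

Rearranging: m₂ = F·r²/(G·m₁).
F = 0.759 mN = 7.590×10^-4 N; m₁ = 1.73×10^15 t = 1.730×10^18 kg; r = 2040 mi = 3.283×10^6 m; G = 6.674×10^-11 N·m²/kg².
m₂ = 70.85 kg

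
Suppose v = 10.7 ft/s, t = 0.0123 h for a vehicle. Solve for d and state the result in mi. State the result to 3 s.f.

Rearranging v = d/t for d: d = v·t.
v = 10.7 ft/s = 3.261 m/s; t = 0.0123 h = 44.28 s.
d = 144.4 m
144.4 m × (1 mi / 1609 m) = 0.08973 mi

0.0897 mi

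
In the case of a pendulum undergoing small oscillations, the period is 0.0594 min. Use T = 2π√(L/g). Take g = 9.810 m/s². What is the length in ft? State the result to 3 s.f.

10.4 ft

Solving T = 2π√(L/g) for L: L = g·(T/2π)².
T = 0.0594 min = 3.564 s; g = 9.810 m/s².
L = 3.156 m
3.156 m × (1 ft / 0.3048 m) = 10.36 ft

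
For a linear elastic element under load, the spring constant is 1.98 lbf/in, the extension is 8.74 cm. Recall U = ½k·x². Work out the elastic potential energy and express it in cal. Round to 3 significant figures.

0.317 cal

Directly: U = ½kx².
k = 1.98 lbf/in = 346.8 N/m; x = 8.74 cm = 0.08740 m.
U = 1.324 J
1.324 J × (1 cal / 4.184 J) = 0.3165 cal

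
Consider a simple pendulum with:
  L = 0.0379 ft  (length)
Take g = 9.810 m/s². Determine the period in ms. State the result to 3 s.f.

T is given directly by: T = 2π√(L/g).
L = 0.0379 ft = 0.01155 m; g = 9.810 m/s².
T = 0.2156 s
0.2156 s × (1 ms / 0.001000 s) = 215.6 ms

216 ms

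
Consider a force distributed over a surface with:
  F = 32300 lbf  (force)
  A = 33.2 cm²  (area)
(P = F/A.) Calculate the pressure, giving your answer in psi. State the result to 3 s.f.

P is given directly by: P = F/A.
F = 32300 lbf = 1.437×10^5 N; A = 33.2 cm² = 0.003320 m².
P = 4.328×10^7 Pa
4.328×10^7 Pa × (1 psi / 6895 Pa) = 6277 psi

6280 psi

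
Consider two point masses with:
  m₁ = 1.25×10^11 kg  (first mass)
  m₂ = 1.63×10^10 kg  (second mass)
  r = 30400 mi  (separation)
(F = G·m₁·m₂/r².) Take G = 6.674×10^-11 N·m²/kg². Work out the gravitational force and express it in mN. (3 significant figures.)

From Newton's law of gravitation: F = Gm₁m₂/r².
m₁ = 1.25×10^11 kg; m₂ = 1.63×10^10 kg; r = 30400 mi = 4.892×10^7 m; G = 6.674×10^-11 N·m²/kg².
F = 5.681×10^-5 N
5.681×10^-5 N × (1 mN / 0.001000 N) = 0.05681 mN

0.0568 mN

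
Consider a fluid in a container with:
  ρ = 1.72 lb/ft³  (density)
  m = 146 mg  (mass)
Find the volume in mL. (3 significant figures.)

Rearranging: V = m/ρ.
ρ = 1.72 lb/ft³ = 27.55 kg/m³; m = 146 mg = 1.460×10^-4 kg.
V = 5.299×10^-6 m³
5.299×10^-6 m³ × (1 mL / 1.000×10^-6 m³) = 5.299 mL

5.30 mL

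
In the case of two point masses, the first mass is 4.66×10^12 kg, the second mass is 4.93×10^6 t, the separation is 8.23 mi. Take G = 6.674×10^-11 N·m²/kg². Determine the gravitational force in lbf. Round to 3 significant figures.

1960 lbf

From Newton's law of gravitation: F = Gm₁m₂/r².
m₁ = 4.66×10^12 kg; m₂ = 4.93×10^6 t = 4.930×10^9 kg; r = 8.23 mi = 13245 m; G = 6.674×10^-11 N·m²/kg².
F = 8740 N  (the unit combination reduces to kg·m/s² = N)
8740 N × (1 lbf / 4.448 N) = 1965 lbf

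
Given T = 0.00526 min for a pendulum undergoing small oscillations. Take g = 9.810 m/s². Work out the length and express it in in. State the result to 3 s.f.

0.974 in

Rearranging: L = g·(T/2π)².
T = 0.00526 min = 0.3156 s; g = 9.810 m/s².
L = 0.02475 m
0.02475 m × (1 in / 0.02540 m) = 0.9744 in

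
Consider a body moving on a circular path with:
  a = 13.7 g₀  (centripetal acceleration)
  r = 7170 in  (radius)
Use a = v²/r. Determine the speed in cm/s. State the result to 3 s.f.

15600 cm/s

Rearranging: v = √(a·r).
a = 13.7 g₀ = 134.4 m/s²; r = 7170 in = 182.1 m.
v = 156.4 m/s
156.4 m/s × (1 cm/s / 0.01000 m/s) = 15642 cm/s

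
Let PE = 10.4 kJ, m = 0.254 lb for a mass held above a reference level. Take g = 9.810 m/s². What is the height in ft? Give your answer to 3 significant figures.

Rearranging: h = PE/(m·g).
PE = 10.4 kJ = 10400 J; m = 0.254 lb = 0.1152 kg; g = 9.810 m/s².
h = 9202 m
9202 m × (1 ft / 0.3048 m) = 30189 ft

30200 ft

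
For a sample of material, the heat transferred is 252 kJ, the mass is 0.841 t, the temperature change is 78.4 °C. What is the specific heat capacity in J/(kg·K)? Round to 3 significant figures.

3.82 J/(kg·K)

Rearranging Q = m·c·ΔT for c: c = Q/(m·ΔT).
Q = 252 kJ = 2.520×10^5 J; m = 0.841 t = 841.0 kg; ΔT = 78.4 °C = 78.40 K.
c = 3.822 J/(kg·K)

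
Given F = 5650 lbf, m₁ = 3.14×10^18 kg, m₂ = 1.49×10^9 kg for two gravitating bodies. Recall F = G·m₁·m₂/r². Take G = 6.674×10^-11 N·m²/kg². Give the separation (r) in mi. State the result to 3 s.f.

From Newton's law of gravitation: r = √(G·m₁m₂/F).
F = 5650 lbf = 25132 N; m₁ = 3.14×10^18 kg; m₂ = 1.49×10^9 kg; G = 6.674×10^-11 N·m²/kg².
r = 3.525×10^6 m
3.525×10^6 m × (1 mi / 1609 m) = 2190 mi

2190 mi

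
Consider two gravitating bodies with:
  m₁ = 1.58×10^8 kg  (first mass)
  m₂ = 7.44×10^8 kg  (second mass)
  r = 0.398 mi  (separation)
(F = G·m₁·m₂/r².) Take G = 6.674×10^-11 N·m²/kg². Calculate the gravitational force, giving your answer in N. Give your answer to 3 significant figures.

From Newton's law of gravitation: F = Gm₁m₂/r².
m₁ = 1.58×10^8 kg; m₂ = 7.44×10^8 kg; r = 0.398 mi = 640.5 m; G = 6.674×10^-11 N·m²/kg².
F = 19.12 N

19.1 N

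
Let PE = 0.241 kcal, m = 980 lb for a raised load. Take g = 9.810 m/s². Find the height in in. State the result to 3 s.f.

Rearranging: h = PE/(m·g).
PE = 0.241 kcal = 1008 J; m = 980 lb = 444.5 kg; g = 9.810 m/s².
h = 0.2312 m
0.2312 m × (1 in / 0.02540 m) = 9.104 in

9.10 in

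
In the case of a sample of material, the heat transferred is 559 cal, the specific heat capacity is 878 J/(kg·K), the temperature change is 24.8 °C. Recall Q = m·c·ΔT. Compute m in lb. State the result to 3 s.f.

Rearranging Q = m·c·ΔT for m: m = Q/(c·ΔT).
Q = 559 cal = 2339 J; c = 878 J/(kg·K); ΔT = 24.8 °C = 24.80 K.
m = 0.1074 kg
0.1074 kg × (1 lb / 0.4536 kg) = 0.2368 lb

0.237 lb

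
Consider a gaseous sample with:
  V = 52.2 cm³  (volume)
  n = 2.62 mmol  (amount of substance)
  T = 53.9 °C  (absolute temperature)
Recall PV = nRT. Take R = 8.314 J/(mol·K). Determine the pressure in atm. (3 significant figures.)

From the ideal-gas law: P = nRT/V.
V = 52.2 cm³ = 5.220×10^-5 m³; n = 2.62 mmol = 0.002620 mol; T = 53.9 °C = 327.0 K; R = 8.314 J/(mol·K).
P = 1.365×10^5 Pa  (the unit combination reduces to kg/(m·s²) = Pa)
1.365×10^5 Pa × (1 atm / 1.013×10^5 Pa) = 1.347 atm

1.35 atm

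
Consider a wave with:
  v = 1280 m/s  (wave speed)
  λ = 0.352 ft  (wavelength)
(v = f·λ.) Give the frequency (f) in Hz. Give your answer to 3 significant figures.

Rearranging v = f·λ for f: f = v/λ.
v = 1280 m/s; λ = 0.352 ft = 0.1073 m.
f = 11930 Hz

11900 Hz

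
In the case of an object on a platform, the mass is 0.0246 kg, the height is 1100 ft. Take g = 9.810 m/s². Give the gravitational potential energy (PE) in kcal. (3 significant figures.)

0.0193 kcal

Directly: PE = mgh.
m = 0.0246 kg; h = 1100 ft = 335.3 m; g = 9.810 m/s².
PE = 80.91 J
80.91 J × (1 kcal / 4184 J) = 0.01934 kcal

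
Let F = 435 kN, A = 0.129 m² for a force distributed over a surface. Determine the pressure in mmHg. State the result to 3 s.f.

Directly: P = F/A.
F = 435 kN = 4.350×10^5 N; A = 0.129 m².
P = 3.372×10^6 Pa  (the unit combination reduces to kg/(m·s²) = Pa)
3.372×10^6 Pa × (1 mmHg / 133.3 Pa) = 25293 mmHg

25300 mmHg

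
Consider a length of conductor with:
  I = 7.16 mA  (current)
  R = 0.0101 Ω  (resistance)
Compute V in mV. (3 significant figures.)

From Ohm's law: V = IR.
I = 7.16 mA = 0.007160 A; R = 0.0101 Ω.
V = 7.232×10^-5 V
7.232×10^-5 V × (1 mV / 0.001000 V) = 0.07232 mV

0.0723 mV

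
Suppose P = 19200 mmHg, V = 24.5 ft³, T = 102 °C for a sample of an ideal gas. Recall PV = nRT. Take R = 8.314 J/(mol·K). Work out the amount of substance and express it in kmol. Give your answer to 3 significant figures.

0.569 kmol

Solving PV = nRT for n: n = PV/(RT).
P = 19200 mmHg = 2.560×10^6 Pa; V = 24.5 ft³ = 0.6938 m³; T = 102 °C = 375.1 K; R = 8.314 J/(mol·K).
n = 569.4 mol
569.4 mol × (1 kmol / 1000 mol) = 0.5694 kmol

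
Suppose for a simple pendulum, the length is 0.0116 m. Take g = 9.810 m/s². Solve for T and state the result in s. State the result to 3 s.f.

Directly: T = 2π√(L/g).
L = 0.0116 m; g = 9.810 m/s².
T = 0.2161 s

0.216 s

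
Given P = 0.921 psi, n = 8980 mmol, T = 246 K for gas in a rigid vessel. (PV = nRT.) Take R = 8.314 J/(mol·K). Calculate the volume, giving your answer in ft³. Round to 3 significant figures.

102 ft³

From the ideal-gas law: V = nRT/P.
P = 0.921 psi = 6350 Pa; n = 8980 mmol = 8.980 mol; T = 246 K; R = 8.314 J/(mol·K).
V = 2.892 m³
2.892 m³ × (1 ft³ / 0.02832 m³) = 102.1 ft³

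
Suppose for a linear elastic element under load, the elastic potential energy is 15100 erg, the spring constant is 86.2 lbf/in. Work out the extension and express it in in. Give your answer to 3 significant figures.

Rearranging: x = √(2U/k).
U = 15100 erg = 0.001510 J; k = 86.2 lbf/in = 15096 N/m.
x = 4.473×10^-4 m
4.473×10^-4 m × (1 in / 0.02540 m) = 0.01761 in

0.0176 in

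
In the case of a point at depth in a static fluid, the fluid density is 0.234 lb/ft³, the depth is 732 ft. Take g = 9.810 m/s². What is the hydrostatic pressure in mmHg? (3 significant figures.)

Directly: P = ρgh.
ρ = 0.234 lb/ft³ = 3.748 kg/m³; h = 732 ft = 223.1 m; g = 9.810 m/s².
P = 8204 Pa
8204 Pa × (1 mmHg / 133.3 Pa) = 61.54 mmHg

61.5 mmHg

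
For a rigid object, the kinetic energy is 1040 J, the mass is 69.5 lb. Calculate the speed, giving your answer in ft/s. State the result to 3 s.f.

Solving KE = ½mv² for v: v = √(2·KE/m).
KE = 1040 J; m = 69.5 lb = 31.52 kg.
v = 8.123 m/s
8.123 m/s × (1 ft/s / 0.3048 m/s) = 26.65 ft/s

26.6 ft/s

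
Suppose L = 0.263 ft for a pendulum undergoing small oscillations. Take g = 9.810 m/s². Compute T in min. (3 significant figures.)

0.00947 min

T is given directly by: T = 2π√(L/g).
L = 0.263 ft = 0.08016 m; g = 9.810 m/s².
T = 0.5680 s
0.5680 s × (1 min / 60.00 s) = 0.009466 min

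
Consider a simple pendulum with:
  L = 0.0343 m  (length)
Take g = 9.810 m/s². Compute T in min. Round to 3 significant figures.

Directly: T = 2π√(L/g).
L = 0.0343 m; g = 9.810 m/s².
T = 0.3715 s
0.3715 s × (1 min / 60.00 s) = 0.006192 min

0.00619 min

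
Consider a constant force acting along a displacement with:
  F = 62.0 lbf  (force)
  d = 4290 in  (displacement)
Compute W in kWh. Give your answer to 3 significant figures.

0.00835 kWh

Directly: W = F·d.
F = 62.0 lbf = 275.8 N; d = 4290 in = 109.0 m.
W = 30052 J
30052 J × (1 kWh / 3.600×10^6 J) = 0.008348 kWh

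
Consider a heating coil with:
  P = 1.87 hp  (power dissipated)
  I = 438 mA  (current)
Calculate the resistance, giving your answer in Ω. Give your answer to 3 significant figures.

7270 Ω

Rearranging P = I²R for R: R = P/I².
P = 1.87 hp = 1394 W; I = 438 mA = 0.4380 A.
R = 7269 Ω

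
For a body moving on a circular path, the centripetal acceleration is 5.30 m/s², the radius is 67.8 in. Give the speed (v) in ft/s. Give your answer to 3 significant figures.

Rearranging a = v²/r for v: v = √(a·r).
a = 5.30 m/s²; r = 67.8 in = 1.722 m.
v = 3.021 m/s
3.021 m/s × (1 ft/s / 0.3048 m/s) = 9.912 ft/s

9.91 ft/s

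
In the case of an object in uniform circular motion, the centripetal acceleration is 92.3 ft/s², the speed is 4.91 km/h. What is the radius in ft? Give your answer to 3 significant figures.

Rearranging a = v²/r for r: r = v²/a.
a = 92.3 ft/s² = 28.13 m/s²; v = 4.91 km/h = 1.364 m/s.
r = 0.06612 m
0.06612 m × (1 ft / 0.3048 m) = 0.2169 ft

0.217 ft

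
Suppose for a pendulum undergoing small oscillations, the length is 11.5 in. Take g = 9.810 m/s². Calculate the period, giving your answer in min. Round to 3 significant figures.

0.0181 min

Directly: T = 2π√(L/g).
L = 11.5 in = 0.2921 m; g = 9.810 m/s².
T = 1.084 s
1.084 s × (1 min / 60.00 s) = 0.01807 min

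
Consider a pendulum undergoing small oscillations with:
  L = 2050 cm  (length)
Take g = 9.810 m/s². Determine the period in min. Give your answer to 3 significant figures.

T is given directly by: T = 2π√(L/g).
L = 2050 cm = 20.50 m; g = 9.810 m/s².
T = 9.083 s
9.083 s × (1 min / 60.00 s) = 0.1514 min

0.151 min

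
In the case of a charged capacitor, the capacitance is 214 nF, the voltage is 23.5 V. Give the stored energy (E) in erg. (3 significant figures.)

E is given directly by: E = ½CV².
C = 214 nF = 2.140×10^-7 F; V = 23.5 V.
E = 5.909×10^-5 J  (the unit combination reduces to kg·m²/s² = J)
5.909×10^-5 J × (1 erg / 1.000×10^-7 J) = 590.9 erg

591 erg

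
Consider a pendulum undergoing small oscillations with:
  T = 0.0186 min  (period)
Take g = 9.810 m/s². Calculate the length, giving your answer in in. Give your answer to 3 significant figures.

Rearranging T = 2π√(L/g) for L: L = g·(T/2π)².
T = 0.0186 min = 1.116 s; g = 9.810 m/s².
L = 0.3095 m
0.3095 m × (1 in / 0.02540 m) = 12.18 in

12.2 in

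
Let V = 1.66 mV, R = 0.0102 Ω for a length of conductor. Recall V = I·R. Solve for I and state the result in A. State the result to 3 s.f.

From Ohm's law: I = V/R.
V = 1.66 mV = 0.001660 V; R = 0.0102 Ω.
I = 0.1627 A

0.163 A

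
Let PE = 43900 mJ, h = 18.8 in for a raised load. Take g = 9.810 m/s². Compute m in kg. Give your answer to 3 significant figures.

Solving PE = m·g·h for m: m = PE/(g·h).
PE = 43900 mJ = 43.90 J; h = 18.8 in = 0.4775 m; g = 9.810 m/s².
m = 9.371 kg

9.37 kg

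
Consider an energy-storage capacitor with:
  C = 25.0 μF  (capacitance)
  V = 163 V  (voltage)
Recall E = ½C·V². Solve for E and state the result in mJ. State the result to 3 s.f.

E is given directly by: E = ½CV².
C = 25.0 μF = 2.500×10^-5 F; V = 163 V.
E = 0.3321 J
0.3321 J × (1 mJ / 0.001000 J) = 332.1 mJ

332 mJ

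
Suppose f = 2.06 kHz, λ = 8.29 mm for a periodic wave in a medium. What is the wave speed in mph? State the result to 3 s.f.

38.2 mph

Directly: v = fλ.
f = 2.06 kHz = 2060 Hz; λ = 8.29 mm = 0.008290 m.
v = 17.08 m/s
17.08 m/s × (1 mph / 0.4470 m/s) = 38.20 mph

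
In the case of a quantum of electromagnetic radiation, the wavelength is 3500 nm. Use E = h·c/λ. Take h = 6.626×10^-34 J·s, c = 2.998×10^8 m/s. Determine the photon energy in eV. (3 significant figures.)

0.354 eV

Directly: E = hc/λ.
λ = 3500 nm = 3.500×10^-6 m; h = 6.626×10^-34 J·s; c = 2.998×10^8 m/s.
E = 5.676×10^-20 J
5.676×10^-20 J × (1 eV / 1.602×10^-19 J) = 0.3542 eV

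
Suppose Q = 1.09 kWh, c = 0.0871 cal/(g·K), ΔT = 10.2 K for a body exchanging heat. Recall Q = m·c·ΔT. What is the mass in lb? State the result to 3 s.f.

Rearranging: m = Q/(c·ΔT).
Q = 1.09 kWh = 3.924×10^6 J; c = 0.0871 cal/(g·K) = 364.4 J/(kg·K); ΔT = 10.2 K.
m = 1056 kg
1056 kg × (1 lb / 0.4536 kg) = 2327 lb

2330 lb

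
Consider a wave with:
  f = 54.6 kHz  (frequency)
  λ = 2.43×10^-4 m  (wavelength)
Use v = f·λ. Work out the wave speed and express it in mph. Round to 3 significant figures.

29.7 mph

v is given directly by: v = fλ.
f = 54.6 kHz = 54600 Hz; λ = 2.43×10^-4 m.
v = 13.27 m/s
13.27 m/s × (1 mph / 0.4470 m/s) = 29.68 mph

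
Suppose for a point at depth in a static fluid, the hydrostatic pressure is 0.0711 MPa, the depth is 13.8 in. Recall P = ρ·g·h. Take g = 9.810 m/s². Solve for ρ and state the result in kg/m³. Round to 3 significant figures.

Rearranging: ρ = P/(g·h).
P = 0.0711 MPa = 71100 Pa; h = 13.8 in = 0.3505 m; g = 9.810 m/s².
ρ = 20677 kg/m³

20700 kg/m³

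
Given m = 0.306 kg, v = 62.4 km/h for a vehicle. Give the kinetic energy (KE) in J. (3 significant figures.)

KE is given directly by: KE = ½mv².
m = 0.306 kg; v = 62.4 km/h = 17.33 m/s.
KE = 45.97 J  (the unit combination reduces to kg·m²/s² = J)

46.0 J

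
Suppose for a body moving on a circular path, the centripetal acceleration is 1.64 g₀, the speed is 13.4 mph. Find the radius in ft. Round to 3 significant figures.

7.32 ft

Rearranging: r = v²/a.
a = 1.64 g₀ = 16.08 m/s²; v = 13.4 mph = 5.990 m/s.
r = 2.231 m
2.231 m × (1 ft / 0.3048 m) = 7.320 ft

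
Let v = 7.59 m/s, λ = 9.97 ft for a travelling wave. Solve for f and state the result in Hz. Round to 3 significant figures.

2.50 Hz

Rearranging v = f·λ for f: f = v/λ.
v = 7.59 m/s; λ = 9.97 ft = 3.039 m.
f = 2.498 Hz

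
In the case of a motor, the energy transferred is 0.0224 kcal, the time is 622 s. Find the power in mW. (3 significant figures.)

Directly: P = W/t.
W = 0.0224 kcal = 93.72 J; t = 622 s.
P = 0.1507 W
0.1507 W × (1 mW / 0.001000 W) = 150.7 mW

151 mW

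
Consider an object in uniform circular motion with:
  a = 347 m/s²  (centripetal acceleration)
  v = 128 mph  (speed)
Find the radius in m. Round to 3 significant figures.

9.44 m

Rearranging: r = v²/a.
a = 347 m/s²; v = 128 mph = 57.22 m/s.
r = 9.436 m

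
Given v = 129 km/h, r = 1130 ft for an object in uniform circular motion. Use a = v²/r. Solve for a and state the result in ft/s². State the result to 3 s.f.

a is given directly by: a = v²/r.
v = 129 km/h = 35.83 m/s; r = 1130 ft = 344.4 m.
a = 3.728 m/s²
3.728 m/s² × (1 ft/s² / 0.3048 m/s²) = 12.23 ft/s²

12.2 ft/s²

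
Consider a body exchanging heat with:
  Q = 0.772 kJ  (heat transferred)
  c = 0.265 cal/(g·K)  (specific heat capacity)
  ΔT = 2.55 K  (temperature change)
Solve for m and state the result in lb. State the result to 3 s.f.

Rearranging: m = Q/(c·ΔT).
Q = 0.772 kJ = 772.0 J; c = 0.265 cal/(g·K) = 1109 J/(kg·K); ΔT = 2.55 K.
m = 0.2730 kg
0.2730 kg × (1 lb / 0.4536 kg) = 0.6020 lb

0.602 lb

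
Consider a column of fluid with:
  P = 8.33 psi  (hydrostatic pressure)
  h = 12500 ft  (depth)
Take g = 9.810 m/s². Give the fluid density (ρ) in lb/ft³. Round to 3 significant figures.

0.0959 lb/ft³

Rearranging P = ρ·g·h for ρ: ρ = P/(g·h).
P = 8.33 psi = 57433 Pa; h = 12500 ft = 3810 m; g = 9.810 m/s².
ρ = 1.537 kg/m³
1.537 kg/m³ × (1 lb/ft³ / 16.02 kg/m³) = 0.09593 lb/ft³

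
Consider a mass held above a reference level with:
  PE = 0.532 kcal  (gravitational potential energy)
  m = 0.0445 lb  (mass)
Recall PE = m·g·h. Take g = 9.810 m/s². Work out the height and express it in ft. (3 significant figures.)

Rearranging: h = PE/(m·g).
PE = 0.532 kcal = 2226 J; m = 0.0445 lb = 0.02018 kg; g = 9.810 m/s².
h = 11241 m
11241 m × (1 ft / 0.3048 m) = 36880 ft

36900 ft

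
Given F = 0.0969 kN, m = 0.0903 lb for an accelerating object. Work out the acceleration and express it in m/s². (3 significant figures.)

Rearranging F = m·a for a: a = F/m.
F = 0.0969 kN = 96.90 N; m = 0.0903 lb = 0.04096 kg.
a = 2366 m/s²

2370 m/s²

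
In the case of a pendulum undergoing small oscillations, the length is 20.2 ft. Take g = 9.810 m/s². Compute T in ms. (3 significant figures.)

4980 ms

Directly: T = 2π√(L/g).
L = 20.2 ft = 6.157 m; g = 9.810 m/s².
T = 4.978 s
4.978 s × (1 ms / 0.001000 s) = 4978 ms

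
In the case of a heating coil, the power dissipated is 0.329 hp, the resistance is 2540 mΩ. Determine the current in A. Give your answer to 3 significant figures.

Solving P = I²R for I: I = √(P/R).
P = 0.329 hp = 245.3 W; R = 2540 mΩ = 2.540 Ω.
I = 9.828 A

9.83 A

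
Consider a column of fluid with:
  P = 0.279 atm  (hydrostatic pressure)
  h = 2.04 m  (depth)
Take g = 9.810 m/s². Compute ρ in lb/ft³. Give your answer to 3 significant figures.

Rearranging: ρ = P/(g·h).
P = 0.279 atm = 28270 Pa; h = 2.04 m; g = 9.810 m/s².
ρ = 1413 kg/m³
1413 kg/m³ × (1 lb/ft³ / 16.02 kg/m³) = 88.19 lb/ft³

88.2 lb/ft³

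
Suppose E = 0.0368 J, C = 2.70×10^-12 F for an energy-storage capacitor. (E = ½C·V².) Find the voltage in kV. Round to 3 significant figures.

165 kV

Solving E = ½C·V² for V: V = √(2E/C).
E = 0.0368 J; C = 2.70×10^-12 F.
V = 1.651×10^5 V
1.651×10^5 V × (1 kV / 1000 V) = 165.1 kV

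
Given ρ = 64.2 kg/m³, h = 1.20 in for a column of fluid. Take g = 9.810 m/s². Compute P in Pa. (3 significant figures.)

19.2 Pa

Directly: P = ρgh.
ρ = 64.2 kg/m³; h = 1.20 in = 0.03048 m; g = 9.810 m/s².
P = 19.20 Pa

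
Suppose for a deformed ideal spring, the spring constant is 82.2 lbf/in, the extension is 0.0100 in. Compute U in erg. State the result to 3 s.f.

4640 erg

U is given directly by: U = ½kx².
k = 82.2 lbf/in = 14395 N/m; x = 0.0100 in = 2.540×10^-4 m.
U = 4.644×10^-4 J  (the unit combination reduces to kg·m²/s² = J)
4.644×10^-4 J × (1 erg / 1.000×10^-7 J) = 4644 erg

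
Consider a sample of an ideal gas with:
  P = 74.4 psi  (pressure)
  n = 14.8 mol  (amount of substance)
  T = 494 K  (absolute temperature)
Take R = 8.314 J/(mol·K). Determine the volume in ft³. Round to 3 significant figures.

4.18 ft³

From the ideal-gas law: V = nRT/P.
P = 74.4 psi = 5.130×10^5 Pa; n = 14.8 mol; T = 494 K; R = 8.314 J/(mol·K).
V = 0.1185 m³
0.1185 m³ × (1 ft³ / 0.02832 m³) = 4.185 ft³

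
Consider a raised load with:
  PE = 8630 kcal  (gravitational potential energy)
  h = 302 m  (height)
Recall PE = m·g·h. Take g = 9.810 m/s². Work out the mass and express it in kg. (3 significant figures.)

Rearranging PE = m·g·h for m: m = PE/(g·h).
PE = 8630 kcal = 3.611×10^7 J; h = 302 m; g = 9.810 m/s².
m = 12188 kg

12200 kg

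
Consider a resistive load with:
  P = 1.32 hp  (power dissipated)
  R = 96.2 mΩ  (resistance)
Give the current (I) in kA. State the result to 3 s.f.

0.101 kA

Rearranging: I = √(P/R).
P = 1.32 hp = 984.3 W; R = 96.2 mΩ = 0.09620 Ω.
I = 101.2 A
101.2 A × (1 kA / 1000 A) = 0.1012 kA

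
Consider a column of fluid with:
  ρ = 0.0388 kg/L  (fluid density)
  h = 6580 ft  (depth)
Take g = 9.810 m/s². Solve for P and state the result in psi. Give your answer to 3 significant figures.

111 psi

P is given directly by: P = ρgh.
ρ = 0.0388 kg/L = 38.80 kg/m³; h = 6580 ft = 2006 m; g = 9.810 m/s².
P = 7.634×10^5 Pa  (the unit combination reduces to kg/(m·s²) = Pa)
7.634×10^5 Pa × (1 psi / 6895 Pa) = 110.7 psi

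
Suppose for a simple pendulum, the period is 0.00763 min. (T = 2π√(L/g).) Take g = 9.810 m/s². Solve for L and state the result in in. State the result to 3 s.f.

Rearranging T = 2π√(L/g) for L: L = g·(T/2π)².
T = 0.00763 min = 0.4578 s; g = 9.810 m/s².
L = 0.05208 m
0.05208 m × (1 in / 0.02540 m) = 2.050 in

2.05 in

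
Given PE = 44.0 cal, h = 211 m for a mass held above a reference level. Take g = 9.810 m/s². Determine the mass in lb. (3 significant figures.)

Rearranging: m = PE/(g·h).
PE = 44.0 cal = 184.1 J; h = 211 m; g = 9.810 m/s².
m = 0.08894 kg
0.08894 kg × (1 lb / 0.4536 kg) = 0.1961 lb

0.196 lb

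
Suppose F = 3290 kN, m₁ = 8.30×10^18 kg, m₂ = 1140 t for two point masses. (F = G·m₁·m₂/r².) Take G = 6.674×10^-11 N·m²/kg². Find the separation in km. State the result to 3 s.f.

Rearranging F = G·m₁·m₂/r² for r: r = √(G·m₁m₂/F).
F = 3290 kN = 3.290×10^6 N; m₁ = 8.30×10^18 kg; m₂ = 1140 t = 1.140×10^6 kg; G = 6.674×10^-11 N·m²/kg².
r = 13854 m
13854 m × (1 km / 1000 m) = 13.85 km

13.9 km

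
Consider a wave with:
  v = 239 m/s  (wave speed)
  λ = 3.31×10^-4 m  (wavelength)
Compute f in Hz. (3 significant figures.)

7.22×10^5 Hz

Rearranging: f = v/λ.
v = 239 m/s; λ = 3.31×10^-4 m.
f = 7.221×10^5 Hz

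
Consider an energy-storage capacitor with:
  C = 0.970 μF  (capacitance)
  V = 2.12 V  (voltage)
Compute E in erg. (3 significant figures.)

21.8 erg

Directly: E = ½CV².
C = 0.970 μF = 9.700×10^-7 F; V = 2.12 V.
E = 2.180×10^-6 J
2.180×10^-6 J × (1 erg / 1.000×10^-7 J) = 21.80 erg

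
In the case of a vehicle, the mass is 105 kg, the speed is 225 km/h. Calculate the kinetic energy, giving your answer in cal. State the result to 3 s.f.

Directly: KE = ½mv².
m = 105 kg; v = 225 km/h = 62.50 m/s.
KE = 2.051×10^5 J
2.051×10^5 J × (1 cal / 4.184 J) = 49015 cal

49000 cal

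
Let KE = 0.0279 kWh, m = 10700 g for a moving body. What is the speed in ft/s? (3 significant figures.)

450 ft/s

Solving KE = ½mv² for v: v = √(2·KE/m).
KE = 0.0279 kWh = 1.004×10^5 J; m = 10700 g = 10.70 kg.
v = 137.0 m/s
137.0 m/s × (1 ft/s / 0.3048 m/s) = 449.5 ft/s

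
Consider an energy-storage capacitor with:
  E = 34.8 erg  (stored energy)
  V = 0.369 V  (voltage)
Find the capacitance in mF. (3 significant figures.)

Solving E = ½C·V² for C: C = 2E/V².
E = 34.8 erg = 3.480×10^-6 J; V = 0.369 V.
C = 5.112×10^-5 F
5.112×10^-5 F × (1 mF / 0.001000 F) = 0.05112 mF

0.0511 mF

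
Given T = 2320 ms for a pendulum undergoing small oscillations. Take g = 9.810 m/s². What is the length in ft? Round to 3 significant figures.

4.39 ft

Rearranging: L = g·(T/2π)².
T = 2320 ms = 2.320 s; g = 9.810 m/s².
L = 1.337 m
1.337 m × (1 ft / 0.3048 m) = 4.388 ft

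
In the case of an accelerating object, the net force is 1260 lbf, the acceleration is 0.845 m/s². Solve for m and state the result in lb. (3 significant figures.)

14600 lb

From Newton's second law: m = F/a.
F = 1260 lbf = 5605 N; a = 0.845 m/s².
m = 6633 kg
6633 kg × (1 lb / 0.4536 kg) = 14623 lb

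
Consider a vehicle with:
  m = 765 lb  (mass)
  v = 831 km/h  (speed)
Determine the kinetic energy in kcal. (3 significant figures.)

KE is given directly by: KE = ½mv².
m = 765 lb = 347.0 kg; v = 831 km/h = 230.8 m/s.
KE = 9.245×10^6 J  (the unit combination reduces to kg·m²/s² = J)
9.245×10^6 J × (1 kcal / 4184 J) = 2210 kcal

2210 kcal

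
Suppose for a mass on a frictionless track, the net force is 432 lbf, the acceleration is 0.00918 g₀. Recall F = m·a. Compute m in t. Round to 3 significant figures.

From Newton's second law: m = F/a.
F = 432 lbf = 1922 N; a = 0.00918 g₀ = 0.09003 m/s².
m = 21346 kg
21346 kg × (1 t / 1000 kg) = 21.35 t

21.3 t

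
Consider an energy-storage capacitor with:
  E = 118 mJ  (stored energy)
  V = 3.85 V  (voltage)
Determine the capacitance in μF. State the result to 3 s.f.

Rearranging: C = 2E/V².
E = 118 mJ = 0.1180 J; V = 3.85 V.
C = 0.01592 F
0.01592 F × (1 μF / 1.000×10^-6 F) = 15922 μF

15900 μF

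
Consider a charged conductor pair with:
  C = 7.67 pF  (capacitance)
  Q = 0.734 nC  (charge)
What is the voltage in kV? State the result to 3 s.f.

Rearranging C = Q/V for V: V = Q/C.
C = 7.67 pF = 7.670×10^-12 F; Q = 0.734 nC = 7.340×10^-10 C.
V = 95.70 V
95.70 V × (1 kV / 1000 V) = 0.09570 kV

0.0957 kV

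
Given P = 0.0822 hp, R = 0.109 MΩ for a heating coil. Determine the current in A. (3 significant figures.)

0.0237 A

Rearranging P = I²R for I: I = √(P/R).
P = 0.0822 hp = 61.30 W; R = 0.109 MΩ = 1.090×10^5 Ω.
I = 0.02371 A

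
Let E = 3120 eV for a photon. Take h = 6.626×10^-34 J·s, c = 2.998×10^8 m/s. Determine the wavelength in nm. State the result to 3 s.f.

Rearranging E = h·c/λ for λ: λ = hc/E.
E = 3120 eV = 4.999×10^-16 J; h = 6.626×10^-34 J·s; c = 2.998×10^8 m/s.
λ = 3.974×10^-10 m
3.974×10^-10 m × (1 nm / 1.000×10^-9 m) = 0.3974 nm

0.397 nm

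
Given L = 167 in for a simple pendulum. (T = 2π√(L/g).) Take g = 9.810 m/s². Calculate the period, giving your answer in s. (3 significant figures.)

4.13 s

Directly: T = 2π√(L/g).
L = 167 in = 4.242 m; g = 9.810 m/s².
T = 4.132 s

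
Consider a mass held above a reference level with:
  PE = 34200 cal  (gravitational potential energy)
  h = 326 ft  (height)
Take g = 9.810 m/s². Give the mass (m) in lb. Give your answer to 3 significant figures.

Rearranging PE = m·g·h for m: m = PE/(g·h).
PE = 34200 cal = 1.431×10^5 J; h = 326 ft = 99.36 m; g = 9.810 m/s².
m = 146.8 kg
146.8 kg × (1 lb / 0.4536 kg) = 323.6 lb

324 lb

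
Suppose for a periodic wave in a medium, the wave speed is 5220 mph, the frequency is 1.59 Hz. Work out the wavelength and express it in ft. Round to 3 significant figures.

4820 ft

Solving v = f·λ for λ: λ = v/f.
v = 5220 mph = 2334 m/s; f = 1.59 Hz.
λ = 1468 m
1468 m × (1 ft / 0.3048 m) = 4815 ft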